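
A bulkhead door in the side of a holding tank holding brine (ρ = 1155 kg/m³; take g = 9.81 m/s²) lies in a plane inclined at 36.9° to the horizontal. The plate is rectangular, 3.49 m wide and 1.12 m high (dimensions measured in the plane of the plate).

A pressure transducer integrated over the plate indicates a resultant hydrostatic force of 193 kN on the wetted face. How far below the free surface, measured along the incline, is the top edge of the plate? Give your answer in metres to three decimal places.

γ = ρg = 1155 × 9.81 / 1000 = 11.33055 kN/m³.
A = 3.49 × 1.12 = 3.9088 m².
From F = γ·h_c·A, the centroid depth is h_c = 193/(11.33055 × 3.9088) = 4.35776 m.
Let θ = 36.9° be the plate's angle to the horizontal; measure y along the incline from where the plane meets the free surface. Vertical depth h = y·sinθ with sinθ = 0.600420.
Along the incline, y_c = h_c/sinθ = 4.35776/0.600420 = 7.25785 m.
The centroid lies 1.12/2 = 0.56 m below the top edge, so the top edge sits at y_top = 7.25785 − 0.56 = 6.69785 m along the incline.

y_top ≈ 6.698 m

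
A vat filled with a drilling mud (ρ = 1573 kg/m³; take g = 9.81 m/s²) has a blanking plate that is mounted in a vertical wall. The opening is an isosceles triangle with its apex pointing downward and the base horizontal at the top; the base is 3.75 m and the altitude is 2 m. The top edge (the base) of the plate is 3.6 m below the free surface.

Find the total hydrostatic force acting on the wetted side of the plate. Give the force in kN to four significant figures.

γ = ρg = 1573 × 9.81 / 1000 = 15.43113 kN/m³.
With the apex down, the centroid sits h/3 = 2/3 = 0.666667 m below the base (the top edge), so the centroid depth is h_c = 3.6 + 0.666667 = 4.26667 m.
A = ½ × 3.75 × 2 = 3.75 m².
Resultant F = γ·h_c·A = 15.43113 × 4.26667 × 3.75 = 246.898 kN.

F ≈ 246.9 kN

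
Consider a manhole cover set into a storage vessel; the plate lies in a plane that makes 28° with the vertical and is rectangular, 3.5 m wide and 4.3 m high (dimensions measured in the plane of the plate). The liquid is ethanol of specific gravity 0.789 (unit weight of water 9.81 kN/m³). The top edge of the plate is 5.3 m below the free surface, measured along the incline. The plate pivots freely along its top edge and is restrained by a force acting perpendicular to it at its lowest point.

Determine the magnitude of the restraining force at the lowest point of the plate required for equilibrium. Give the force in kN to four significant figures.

γ = 0.789 × 9.81 = 7.74009 kN/m³.
The plate makes 28° with the vertical, i.e. θ = 90° − 28° = 62° to the horizontal. Measuring y along the incline from the free-surface line, vertical depth h = y·sinθ with sinθ = 0.882948.
The centroid lies 4.3/2 = 2.15 m below the top edge, so y_c = 5.3 + 2.15 = 7.45 m and h_c = 7.45 × 0.882948 = 6.57796 m.
A = 3.5 × 4.3 = 15.05 m².
Resultant F = γ·h_c·A = 7.74009 × 6.57796 × 15.05 = 766.256 kN.
I_c = b·h³/12 = 3.5 × 4.3³/12 = 23.1895 m⁴.
Centre of pressure: y_p = y_c + I_c/(y_c·A) = 7.45 + 23.1895/(7.45 × 15.05) = 7.45 + 0.206823 = 7.65682 m along the plane.
The resultant acts 2.15 + 0.206823 = 2.35682 m (along the plate) below the hinge at the top edge, so the moment about the hinge is M = F × 2.35682 = 766.256 × 2.35682 = 1805.93 kN·m.
A normal force at the bottom, 4.3 m from the hinge, must supply this moment: P = 1805.93/4.3 = 419.984 kN.

P ≈ 420.0 kN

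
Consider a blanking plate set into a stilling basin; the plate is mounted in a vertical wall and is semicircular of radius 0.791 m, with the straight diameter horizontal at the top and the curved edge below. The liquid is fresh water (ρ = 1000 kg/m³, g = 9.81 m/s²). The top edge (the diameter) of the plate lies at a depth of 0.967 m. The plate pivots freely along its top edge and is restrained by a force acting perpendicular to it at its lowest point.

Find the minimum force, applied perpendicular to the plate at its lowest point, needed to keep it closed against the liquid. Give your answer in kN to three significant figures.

γ = ρg = 1000 × 9.81 = 9810 N/m³ = 9.81 kN/m³.
The centroid of a semicircle lies 4r/(3π) = 0.335711 m from the diameter, here below the top edge, so the centroid depth is h_c = 0.967 + 0.335711 = 1.30271 m.
A = πr²/2 = π × 0.791²/2 = 0.982817 m².
Resultant F = γ·h_c·A = 9.81 × 1.30271 × 0.982817 = 12.56 kN.
I_c = (π/8 − 8/(9π))·r⁴ = 0.109757 × 0.791⁴ = 0.0429673 m⁴.
Centre of pressure: y_p = y_c + I_c/(y_c·A) = 1.30271 + 0.0429673/(1.30271 × 0.982817) = 1.30271 + 0.0335597 = 1.33627 m along the plane.
The resultant acts 0.335711 + 0.0335597 = 0.369271 m (along the plate) below the hinge at the top edge, so the moment about the hinge is M = F × 0.369271 = 12.56 × 0.369271 = 4.63804 kN·m.
A normal force at the bottom, 0.791 m from the hinge, must supply this moment: P = 4.63804/0.791 = 5.86351 kN.

P ≈ 5.86 kN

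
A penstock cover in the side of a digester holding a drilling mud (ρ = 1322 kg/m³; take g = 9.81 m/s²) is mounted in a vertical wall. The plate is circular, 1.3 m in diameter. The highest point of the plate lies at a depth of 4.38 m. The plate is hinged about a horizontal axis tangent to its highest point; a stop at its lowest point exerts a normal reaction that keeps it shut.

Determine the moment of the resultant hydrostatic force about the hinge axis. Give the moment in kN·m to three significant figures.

M ≈ 58.1 kN·m

γ = ρg = 1322 × 9.81 / 1000 = 12.96882 kN/m³.
The centroid is at the centre, 0.65 m below the top of the plate, so the centroid depth is h_c = 4.38 + 0.65 = 5.03 m.
A = π(0.65)² = 1.32732 m².
Resultant F = γ·h_c·A = 12.96882 × 5.03 × 1.32732 = 86.5853 kN.
I_c = πr⁴/4 = π × 0.65⁴/4 = 0.140198 m⁴.
Centre of pressure: y_p = y_c + I_c/(y_c·A) = 5.03 + 0.140198/(5.03 × 1.32732) = 5.03 + 0.020999 = 5.051 m along the plane.
The resultant acts 0.65 + 0.020999 = 0.670999 m (along the plate) below the hinge at the top edge, so the moment about the hinge is M = F × 0.670999 = 86.5853 × 0.670999 = 58.0986 kN·m.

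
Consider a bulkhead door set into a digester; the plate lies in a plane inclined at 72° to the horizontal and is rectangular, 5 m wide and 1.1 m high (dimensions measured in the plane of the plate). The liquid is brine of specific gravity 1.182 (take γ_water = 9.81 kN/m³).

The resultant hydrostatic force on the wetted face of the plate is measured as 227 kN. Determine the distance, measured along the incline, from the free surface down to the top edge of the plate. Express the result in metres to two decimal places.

y_top ≈ 3.19 m

γ = 1.182 × 9.81 = 11.59542 kN/m³.
A = 5 × 1.1 = 5.5 m².
From F = γ·h_c·A, the centroid depth is h_c = 227/(11.59542 × 5.5) = 3.5594 m.
Let θ = 72° be the plate's angle to the horizontal; measure y along the incline from where the plane meets the free surface. Vertical depth h = y·sinθ with sinθ = 0.951057.
Along the incline, y_c = h_c/sinθ = 3.5594/0.951057 = 3.74257 m.
The centroid lies 1.1/2 = 0.55 m below the top edge, so the top edge sits at y_top = 3.74257 − 0.55 = 3.19257 m along the incline.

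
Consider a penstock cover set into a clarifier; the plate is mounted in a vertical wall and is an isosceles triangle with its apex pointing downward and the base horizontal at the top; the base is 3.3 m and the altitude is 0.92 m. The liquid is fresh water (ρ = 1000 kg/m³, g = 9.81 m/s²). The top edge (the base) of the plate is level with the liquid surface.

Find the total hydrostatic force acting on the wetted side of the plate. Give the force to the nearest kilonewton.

γ = ρg = 1000 × 9.81 = 9810 N/m³ = 9.81 kN/m³.
With the apex down, the centroid sits h/3 = 0.92/3 = 0.306667 m below the base (the top edge), so the centroid depth is h_c = 0.306667 m.
A = ½ × 3.3 × 0.92 = 1.518 m².
Resultant F = γ·h_c·A = 9.81 × 0.306667 × 1.518 = 4.56676 kN.

F ≈ 5 kN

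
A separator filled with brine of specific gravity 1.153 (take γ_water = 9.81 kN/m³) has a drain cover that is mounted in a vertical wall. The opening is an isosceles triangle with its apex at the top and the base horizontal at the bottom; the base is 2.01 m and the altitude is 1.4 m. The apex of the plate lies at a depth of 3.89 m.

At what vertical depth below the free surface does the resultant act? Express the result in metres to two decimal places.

h_p = 4.85 m

γ = 1.153 × 9.81 = 11.31093 kN/m³.
With the apex up, the centroid sits 2h/3 = 2 × 1.4/3 = 0.933333 m below the apex, so the centroid depth is h_c = 3.89 + 0.933333 = 4.82333 m.
A = ½ × 2.01 × 1.4 = 1.407 m².
Resultant F = γ·h_c·A = 11.31093 × 4.82333 × 1.407 = 76.7608 kN.
I_c = b·h³/36 = 2.01 × 1.4³/36 = 0.153207 m⁴.
Centre of pressure: y_p = y_c + I_c/(y_c·A) = 4.82333 + 0.153207/(4.82333 × 1.407) = 4.82333 + 0.0225755 = 4.84591 m along the plane.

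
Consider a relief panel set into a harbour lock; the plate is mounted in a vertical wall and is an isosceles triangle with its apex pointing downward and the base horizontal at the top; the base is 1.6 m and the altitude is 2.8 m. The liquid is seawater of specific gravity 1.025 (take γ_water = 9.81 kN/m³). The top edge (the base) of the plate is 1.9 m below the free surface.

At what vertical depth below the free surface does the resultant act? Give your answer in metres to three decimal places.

h_p = 2.987 m

γ = 1.025 × 9.81 = 10.05525 kN/m³.
With the apex down, the centroid sits h/3 = 2.8/3 = 0.933333 m below the base (the top edge), so the centroid depth is h_c = 1.9 + 0.933333 = 2.83333 m.
A = ½ × 1.6 × 2.8 = 2.24 m².
Resultant F = γ·h_c·A = 10.05525 × 2.83333 × 2.24 = 63.8172 kN.
I_c = b·h³/36 = 1.6 × 2.8³/36 = 0.975644 m⁴.
Centre of pressure: y_p = y_c + I_c/(y_c·A) = 2.83333 + 0.975644/(2.83333 × 2.24) = 2.83333 + 0.153726 = 2.98706 m along the plane.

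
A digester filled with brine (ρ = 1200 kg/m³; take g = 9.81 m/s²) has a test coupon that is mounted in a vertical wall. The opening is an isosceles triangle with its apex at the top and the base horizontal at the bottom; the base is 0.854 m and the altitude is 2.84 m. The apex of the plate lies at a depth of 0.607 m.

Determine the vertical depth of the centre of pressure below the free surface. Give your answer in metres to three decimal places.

h_p = 2.680 m

γ = ρg = 1200 × 9.81 / 1000 = 11.772 kN/m³.
With the apex up, the centroid sits 2h/3 = 2 × 2.84/3 = 1.89333 m below the apex, so the centroid depth is h_c = 0.607 + 1.89333 = 2.50033 m.
A = ½ × 0.854 × 2.84 = 1.21268 m².
Resultant F = γ·h_c·A = 11.772 × 2.50033 × 1.21268 = 35.6939 kN.
I_c = b·h³/36 = 0.854 × 2.84³/36 = 0.543388 m⁴.
Centre of pressure: y_p = y_c + I_c/(y_c·A) = 2.50033 + 0.543388/(2.50033 × 1.21268) = 2.50033 + 0.179212 = 2.67954 m along the plane.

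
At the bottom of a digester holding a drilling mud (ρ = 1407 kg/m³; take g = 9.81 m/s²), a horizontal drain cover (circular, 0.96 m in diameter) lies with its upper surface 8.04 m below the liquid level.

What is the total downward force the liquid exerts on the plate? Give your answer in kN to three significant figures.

F ≈ 80.3 kN

γ = ρg = 1407 × 9.81 / 1000 = 13.80267 kN/m³.
The plate is horizontal, so pressure is uniform at p = γ·h = 13.80267 × 8.04 = 110.973 kN/m².
A = π(0.48)² = 0.723823 m².
F = p·A = 110.973 × 0.723823 = 80.3248 kN.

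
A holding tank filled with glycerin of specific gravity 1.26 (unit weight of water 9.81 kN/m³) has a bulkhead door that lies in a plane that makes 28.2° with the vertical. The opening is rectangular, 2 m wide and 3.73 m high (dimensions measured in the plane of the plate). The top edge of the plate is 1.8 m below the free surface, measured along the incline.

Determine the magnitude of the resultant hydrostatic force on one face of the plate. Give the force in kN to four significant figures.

F ≈ 297.8 kN

γ = 1.26 × 9.81 = 12.3606 kN/m³.
The plate makes 28.2° with the vertical, i.e. θ = 90° − 28.2° = 61.8° to the horizontal. Measuring y along the incline from the free-surface line, vertical depth h = y·sinθ with sinθ = 0.881303.
The centroid lies 3.73/2 = 1.865 m below the top edge, so y_c = 1.8 + 1.865 = 3.665 m and h_c = 3.665 × 0.881303 = 3.22998 m.
A = 2 × 3.73 = 7.46 m².
Resultant F = γ·h_c·A = 12.3606 × 3.22998 × 7.46 = 297.837 kN.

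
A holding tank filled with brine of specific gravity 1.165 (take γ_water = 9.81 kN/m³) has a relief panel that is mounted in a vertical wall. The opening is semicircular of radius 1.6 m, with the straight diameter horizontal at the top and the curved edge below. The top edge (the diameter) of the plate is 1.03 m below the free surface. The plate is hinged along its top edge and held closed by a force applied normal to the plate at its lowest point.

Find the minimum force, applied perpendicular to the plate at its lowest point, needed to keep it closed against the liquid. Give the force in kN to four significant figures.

γ = 1.165 × 9.81 = 11.42865 kN/m³.
The centroid of a semicircle lies 4r/(3π) = 0.679061 m from the diameter, here below the top edge, so the centroid depth is h_c = 1.03 + 0.679061 = 1.70906 m.
A = πr²/2 = π × 1.6²/2 = 4.02124 m².
Resultant F = γ·h_c·A = 11.42865 × 1.70906 × 4.02124 = 78.5439 kN.
I_c = (π/8 − 8/(9π))·r⁴ = 0.109757 × 1.6⁴ = 0.719303 m⁴.
Centre of pressure: y_p = y_c + I_c/(y_c·A) = 1.70906 + 0.719303/(1.70906 × 4.02124) = 1.70906 + 0.104663 = 1.81372 m along the plane.
The resultant acts 0.679061 + 0.104663 = 0.783724 m (along the plate) below the hinge at the top edge, so the moment about the hinge is M = F × 0.783724 = 78.5439 × 0.783724 = 61.5567 kN·m.
A normal force at the bottom, 1.6 m from the hinge, must supply this moment: P = 61.5567/1.6 = 38.4729 kN.

P ≈ 38.47 kN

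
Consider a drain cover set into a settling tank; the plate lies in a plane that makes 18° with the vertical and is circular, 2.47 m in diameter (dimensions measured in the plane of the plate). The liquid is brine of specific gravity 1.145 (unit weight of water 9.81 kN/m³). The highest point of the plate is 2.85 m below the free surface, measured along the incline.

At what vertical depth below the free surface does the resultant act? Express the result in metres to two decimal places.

γ = 1.145 × 9.81 = 11.23245 kN/m³.
The plate makes 18° with the vertical, i.e. θ = 90° − 18° = 72° to the horizontal. Measuring y along the incline from the free-surface line, vertical depth h = y·sinθ with sinθ = 0.951057.
The centroid is at the centre, 1.235 m below the top of the plate, so y_c = 2.85 + 1.235 = 4.085 m and h_c = 4.085 × 0.951057 = 3.88507 m.
A = π(1.235)² = 4.79164 m².
Resultant F = γ·h_c·A = 11.23245 × 3.88507 × 4.79164 = 209.102 kN.
I_c = πr⁴/4 = π × 1.235⁴/4 = 1.82708 m⁴.
Centre of pressure: y_p = y_c + I_c/(y_c·A) = 4.085 + 1.82708/(4.085 × 4.79164) = 4.085 + 0.0933429 = 4.17834 m along the plane.
Vertically, h_p = y_p·sinθ = 4.17834 × 0.951057 = 3.97384 m.

h_p = 3.97 m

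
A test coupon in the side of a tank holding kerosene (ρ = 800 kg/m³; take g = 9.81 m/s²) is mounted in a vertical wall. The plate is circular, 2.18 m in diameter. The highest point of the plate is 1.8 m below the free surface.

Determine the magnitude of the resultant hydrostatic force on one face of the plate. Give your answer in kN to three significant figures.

F ≈ 84.7 kN

γ = ρg = 800 × 9.81 / 1000 = 7.848 kN/m³.
The centroid is at the centre, 1.09 m below the top of the plate, so the centroid depth is h_c = 1.8 + 1.09 = 2.89 m.
A = π(1.09)² = 3.73253 m².
Resultant F = γ·h_c·A = 7.848 × 2.89 × 3.73253 = 84.6565 kN.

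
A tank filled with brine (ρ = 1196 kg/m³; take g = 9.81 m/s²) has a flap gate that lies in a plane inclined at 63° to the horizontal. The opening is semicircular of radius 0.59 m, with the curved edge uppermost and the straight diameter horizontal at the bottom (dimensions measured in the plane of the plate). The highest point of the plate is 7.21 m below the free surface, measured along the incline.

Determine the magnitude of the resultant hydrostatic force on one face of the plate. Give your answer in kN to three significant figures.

F ≈ 43.2 kN

γ = ρg = 1196 × 9.81 / 1000 = 11.73276 kN/m³.
Let θ = 63° be the plate's angle to the horizontal; measure y along the incline from where the plane meets the free surface. Vertical depth h = y·sinθ with sinθ = 0.891007.
The centroid lies 4r/(3π) = 0.250404 m above the diameter, so r − 4r/(3π) = 0.59 − 0.250404 = 0.339596 m below the topmost point, so y_c = 7.21 + 0.339596 = 7.5496 m and h_c = 7.5496 × 0.891007 = 6.72675 m.
A = πr²/2 = π × 0.59²/2 = 0.546794 m².
Resultant F = γ·h_c·A = 11.73276 × 6.72675 × 0.546794 = 43.1548 kN.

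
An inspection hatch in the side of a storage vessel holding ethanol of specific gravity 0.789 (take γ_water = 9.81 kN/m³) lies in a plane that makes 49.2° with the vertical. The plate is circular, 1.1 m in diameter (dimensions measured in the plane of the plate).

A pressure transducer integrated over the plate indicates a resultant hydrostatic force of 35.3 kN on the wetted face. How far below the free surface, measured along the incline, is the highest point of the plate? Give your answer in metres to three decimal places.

γ = 0.789 × 9.81 = 7.74009 kN/m³.
A = π(0.55)² = 0.950332 m².
From F = γ·h_c·A, the centroid depth is h_c = 35.3/(7.74009 × 0.950332) = 4.79903 m.
The plate makes 49.2° with the vertical, i.e. θ = 90° − 49.2° = 40.8° to the horizontal. Measuring y along the incline from the free-surface line, vertical depth h = y·sinθ with sinθ = 0.653421.
Along the incline, y_c = h_c/sinθ = 4.79903/0.653421 = 7.34447 m.
The centroid is at the centre, 0.55 m below the top of the plate, so the highest point sits at y_top = 7.34447 − 0.55 = 6.79447 m along the incline.

y_top ≈ 6.794 m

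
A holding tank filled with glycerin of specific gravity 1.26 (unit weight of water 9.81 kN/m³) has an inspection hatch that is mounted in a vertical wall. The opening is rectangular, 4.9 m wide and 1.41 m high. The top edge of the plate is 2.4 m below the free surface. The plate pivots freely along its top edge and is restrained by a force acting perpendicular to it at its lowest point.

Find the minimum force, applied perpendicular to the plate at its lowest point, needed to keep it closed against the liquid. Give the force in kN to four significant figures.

P ≈ 142.6 kN

γ = 1.26 × 9.81 = 12.3606 kN/m³.
The centroid lies 1.41/2 = 0.705 m below the top edge, so the centroid depth is h_c = 2.4 + 0.705 = 3.105 m.
A = 4.9 × 1.41 = 6.909 m².
Resultant F = γ·h_c·A = 12.3606 × 3.105 × 6.909 = 265.165 kN.
I_c = b·h³/12 = 4.9 × 1.41³/12 = 1.14465 m⁴.
Centre of pressure: y_p = y_c + I_c/(y_c·A) = 3.105 + 1.14465/(3.105 × 6.909) = 3.105 + 0.0533576 = 3.15836 m along the plane.
The resultant acts 0.705 + 0.0533576 = 0.758358 m (along the plate) below the hinge at the top edge, so the moment about the hinge is M = F × 0.758358 = 265.165 × 0.758358 = 201.09 kN·m.
A normal force at the bottom, 1.41 m from the hinge, must supply this moment: P = 201.09/1.41 = 142.617 kN.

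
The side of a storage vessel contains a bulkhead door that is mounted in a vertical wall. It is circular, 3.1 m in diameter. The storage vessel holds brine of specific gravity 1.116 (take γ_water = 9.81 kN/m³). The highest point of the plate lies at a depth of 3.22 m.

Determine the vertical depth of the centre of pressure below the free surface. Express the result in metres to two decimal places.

γ = 1.116 × 9.81 = 10.94796 kN/m³.
The centroid is at the centre, 1.55 m below the top of the plate, so the centroid depth is h_c = 3.22 + 1.55 = 4.77 m.
A = π(1.55)² = 7.54768 m².
Resultant F = γ·h_c·A = 10.94796 × 4.77 × 7.54768 = 394.153 kN.
I_c = πr⁴/4 = π × 1.55⁴/4 = 4.53332 m⁴.
Centre of pressure: y_p = y_c + I_c/(y_c·A) = 4.77 + 4.53332/(4.77 × 7.54768) = 4.77 + 0.125917 = 4.89592 m along the plane.

h_p = 4.90 m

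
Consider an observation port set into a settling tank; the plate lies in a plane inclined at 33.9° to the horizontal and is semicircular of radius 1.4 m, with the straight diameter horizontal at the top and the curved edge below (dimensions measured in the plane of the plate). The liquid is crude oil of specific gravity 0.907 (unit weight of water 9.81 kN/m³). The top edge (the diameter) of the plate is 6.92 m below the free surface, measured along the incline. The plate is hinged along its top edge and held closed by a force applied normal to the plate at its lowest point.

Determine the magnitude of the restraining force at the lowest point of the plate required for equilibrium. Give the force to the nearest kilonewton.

P ≈ 50 kN

γ = 0.907 × 9.81 = 8.89767 kN/m³.
Let θ = 33.9° be the plate's angle to the horizontal; measure y along the incline from where the plane meets the free surface. Vertical depth h = y·sinθ with sinθ = 0.557745.
The centroid of a semicircle lies 4r/(3π) = 0.594178 m from the diameter, here below the top edge, so y_c = 6.92 + 0.594178 = 7.51418 m and h_c = 7.51418 × 0.557745 = 4.191 m.
A = πr²/2 = π × 1.4²/2 = 3.07876 m².
Resultant F = γ·h_c·A = 8.89767 × 4.191 × 3.07876 = 114.807 kN.
I_c = (π/8 − 8/(9π))·r⁴ = 0.109757 × 1.4⁴ = 0.421642 m⁴.
Centre of pressure: y_p = y_c + I_c/(y_c·A) = 7.51418 + 0.421642/(7.51418 × 3.07876) = 7.51418 + 0.0182258 = 7.53241 m along the plane.
The resultant acts 0.594178 + 0.0182258 = 0.612404 m (along the plate) below the hinge at the top edge, so the moment about the hinge is M = F × 0.612404 = 114.807 × 0.612404 = 70.3083 kN·m.
A normal force at the bottom, 1.4 m from the hinge, must supply this moment: P = 70.3083/1.4 = 50.2202 kN.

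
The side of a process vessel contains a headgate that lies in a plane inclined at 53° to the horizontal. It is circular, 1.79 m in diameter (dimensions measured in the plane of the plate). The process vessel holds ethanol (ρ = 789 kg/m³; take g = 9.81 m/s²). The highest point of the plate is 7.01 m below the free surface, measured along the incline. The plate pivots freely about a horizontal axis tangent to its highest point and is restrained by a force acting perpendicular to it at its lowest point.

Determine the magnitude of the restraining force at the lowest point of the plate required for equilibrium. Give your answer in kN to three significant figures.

P ≈ 63.2 kN

γ = ρg = 789 × 9.81 / 1000 = 7.74009 kN/m³.
Let θ = 53° be the plate's angle to the horizontal; measure y along the incline from where the plane meets the free surface. Vertical depth h = y·sinθ with sinθ = 0.798636.
The centroid is at the centre, 0.895 m below the top of the plate, so y_c = 7.01 + 0.895 = 7.905 m and h_c = 7.905 × 0.798636 = 6.31322 m.
A = π(0.895)² = 2.51649 m².
Resultant F = γ·h_c·A = 7.74009 × 6.31322 × 2.51649 = 122.968 kN.
I_c = πr⁴/4 = π × 0.895⁴/4 = 0.503944 m⁴.
Centre of pressure: y_p = y_c + I_c/(y_c·A) = 7.905 + 0.503944/(7.905 × 2.51649) = 7.905 + 0.0253329 = 7.93033 m along the plane.
The resultant acts 0.895 + 0.0253329 = 0.920333 m (along the plate) below the hinge at the top edge, so the moment about the hinge is M = F × 0.920333 = 122.968 × 0.920333 = 113.172 kN·m.
A normal force at the bottom, 1.79 m from the hinge, must supply this moment: P = 113.172/1.79 = 63.2246 kN.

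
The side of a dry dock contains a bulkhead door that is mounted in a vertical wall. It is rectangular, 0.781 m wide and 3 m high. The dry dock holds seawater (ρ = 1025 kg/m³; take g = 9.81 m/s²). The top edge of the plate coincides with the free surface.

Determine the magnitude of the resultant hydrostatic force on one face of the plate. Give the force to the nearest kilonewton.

F ≈ 35 kN

γ = ρg = 1025 × 9.81 / 1000 = 10.05525 kN/m³.
The centroid lies 3/2 = 1.5 m below the top edge, so the centroid depth is h_c = 1.5 m.
A = 0.781 × 3 = 2.343 m².
Resultant F = γ·h_c·A = 10.05525 × 1.5 × 2.343 = 35.3392 kN.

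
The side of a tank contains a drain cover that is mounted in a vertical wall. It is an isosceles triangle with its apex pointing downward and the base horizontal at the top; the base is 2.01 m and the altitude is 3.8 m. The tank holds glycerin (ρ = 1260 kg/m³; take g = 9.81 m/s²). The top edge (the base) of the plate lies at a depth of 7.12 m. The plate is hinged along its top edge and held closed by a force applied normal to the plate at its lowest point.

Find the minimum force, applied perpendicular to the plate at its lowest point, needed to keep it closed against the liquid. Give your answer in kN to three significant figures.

P ≈ 142 kN

γ = ρg = 1260 × 9.81 / 1000 = 12.3606 kN/m³.
With the apex down, the centroid sits h/3 = 3.8/3 = 1.26667 m below the base (the top edge), so the centroid depth is h_c = 7.12 + 1.26667 = 8.38667 m.
A = ½ × 2.01 × 3.8 = 3.819 m².
Resultant F = γ·h_c·A = 12.3606 × 8.38667 × 3.819 = 395.894 kN.
I_c = b·h³/36 = 2.01 × 3.8³/36 = 3.06369 m⁴.
Centre of pressure: y_p = y_c + I_c/(y_c·A) = 8.38667 + 3.06369/(8.38667 × 3.819) = 8.38667 + 0.0956545 = 8.48232 m along the plane.
The resultant acts 1.26667 + 0.0956545 = 1.36232 m (along the plate) below the hinge at the top edge, so the moment about the hinge is M = F × 1.36232 = 395.894 × 1.36232 = 539.334 kN·m.
A normal force at the bottom, 3.8 m from the hinge, must supply this moment: P = 539.334/3.8 = 141.93 kN.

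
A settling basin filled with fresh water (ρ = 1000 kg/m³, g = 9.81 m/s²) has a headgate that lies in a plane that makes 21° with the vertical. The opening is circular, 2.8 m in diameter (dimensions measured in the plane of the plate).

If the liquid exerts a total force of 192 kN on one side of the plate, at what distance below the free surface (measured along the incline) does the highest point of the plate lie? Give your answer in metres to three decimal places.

y_top ≈ 2.005 m

γ = ρg = 1000 × 9.81 = 9810 N/m³ = 9.81 kN/m³.
A = π(1.4)² = 6.15752 m².
From F = γ·h_c·A, the centroid depth is h_c = 192/(9.81 × 6.15752) = 3.17853 m.
The plate makes 21° with the vertical, i.e. θ = 90° − 21° = 69° to the horizontal. Measuring y along the incline from the free-surface line, vertical depth h = y·sinθ with sinθ = 0.933580.
Along the incline, y_c = h_c/sinθ = 3.17853/0.933580 = 3.40467 m.
The centroid is at the centre, 1.4 m below the top of the plate, so the highest point sits at y_top = 3.40467 − 1.4 = 2.00467 m along the incline.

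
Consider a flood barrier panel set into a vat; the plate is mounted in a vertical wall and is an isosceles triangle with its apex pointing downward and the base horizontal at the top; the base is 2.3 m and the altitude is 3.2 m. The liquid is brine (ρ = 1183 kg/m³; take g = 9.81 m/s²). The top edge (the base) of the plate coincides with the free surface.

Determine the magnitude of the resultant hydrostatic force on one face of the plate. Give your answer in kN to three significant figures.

γ = ρg = 1183 × 9.81 / 1000 = 11.60523 kN/m³.
With the apex down, the centroid sits h/3 = 3.2/3 = 1.06667 m below the base (the top edge), so the centroid depth is h_c = 1.06667 m.
A = ½ × 2.3 × 3.2 = 3.68 m².
Resultant F = γ·h_c·A = 11.60523 × 1.06667 × 3.68 = 45.5545 kN.

F ≈ 45.6 kN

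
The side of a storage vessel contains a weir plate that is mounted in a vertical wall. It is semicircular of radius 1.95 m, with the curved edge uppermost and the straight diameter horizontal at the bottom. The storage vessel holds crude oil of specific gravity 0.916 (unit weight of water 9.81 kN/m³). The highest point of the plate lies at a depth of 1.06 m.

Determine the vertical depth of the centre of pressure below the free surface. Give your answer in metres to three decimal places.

γ = 0.916 × 9.81 = 8.98596 kN/m³.
The centroid lies 4r/(3π) = 0.827606 m above the diameter, so r − 4r/(3π) = 1.95 − 0.827606 = 1.12239 m below the topmost point, so the centroid depth is h_c = 1.06 + 1.12239 = 2.18239 m.
A = πr²/2 = π × 1.95²/2 = 5.97295 m².
Resultant F = γ·h_c·A = 8.98596 × 2.18239 × 5.97295 = 117.135 kN.
I_c = (π/8 − 8/(9π))·r⁴ = 0.109757 × 1.95⁴ = 1.58698 m⁴.
Centre of pressure: y_p = y_c + I_c/(y_c·A) = 2.18239 + 1.58698/(2.18239 × 5.97295) = 2.18239 + 0.121745 = 2.30414 m along the plane.

h_p = 2.304 m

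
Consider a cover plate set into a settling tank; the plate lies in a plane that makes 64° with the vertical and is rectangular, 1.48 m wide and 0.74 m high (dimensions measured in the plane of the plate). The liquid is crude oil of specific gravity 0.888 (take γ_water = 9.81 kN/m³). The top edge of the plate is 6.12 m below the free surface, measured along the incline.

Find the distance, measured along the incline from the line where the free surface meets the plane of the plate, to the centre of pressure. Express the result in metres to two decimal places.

y_p = 6.50 m

γ = 0.888 × 9.81 = 8.71128 kN/m³.
The plate makes 64° with the vertical, i.e. θ = 90° − 64° = 26° to the horizontal. Measuring y along the incline from the free-surface line, vertical depth h = y·sinθ with sinθ = 0.438371.
The centroid lies 0.74/2 = 0.37 m below the top edge, so y_c = 6.12 + 0.37 = 6.49 m and h_c = 6.49 × 0.438371 = 2.84503 m.
A = 1.48 × 0.74 = 1.0952 m².
Resultant F = γ·h_c·A = 8.71128 × 2.84503 × 1.0952 = 27.1433 kN.
I_c = b·h³/12 = 1.48 × 0.74³/12 = 0.0499776 m⁴.
Centre of pressure: y_p = y_c + I_c/(y_c·A) = 6.49 + 0.0499776/(6.49 × 1.0952) = 6.49 + 0.00703133 = 6.49703 m along the plane.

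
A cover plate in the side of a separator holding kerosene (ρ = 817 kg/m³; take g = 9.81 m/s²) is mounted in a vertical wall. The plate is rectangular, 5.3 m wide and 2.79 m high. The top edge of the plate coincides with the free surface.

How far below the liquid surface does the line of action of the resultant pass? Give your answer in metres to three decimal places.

γ = ρg = 817 × 9.81 / 1000 = 8.01477 kN/m³.
The centroid lies 2.79/2 = 1.395 m below the top edge, so the centroid depth is h_c = 1.395 m.
A = 5.3 × 2.79 = 14.787 m².
Resultant F = γ·h_c·A = 8.01477 × 1.395 × 14.787 = 165.328 kN.
I_c = b·h³/12 = 5.3 × 2.79³/12 = 9.59196 m⁴.
Centre of pressure: y_p = y_c + I_c/(y_c·A) = 1.395 + 9.59196/(1.395 × 14.787) = 1.395 + 0.465 = 1.86 m along the plane.

h_p = 1.860 m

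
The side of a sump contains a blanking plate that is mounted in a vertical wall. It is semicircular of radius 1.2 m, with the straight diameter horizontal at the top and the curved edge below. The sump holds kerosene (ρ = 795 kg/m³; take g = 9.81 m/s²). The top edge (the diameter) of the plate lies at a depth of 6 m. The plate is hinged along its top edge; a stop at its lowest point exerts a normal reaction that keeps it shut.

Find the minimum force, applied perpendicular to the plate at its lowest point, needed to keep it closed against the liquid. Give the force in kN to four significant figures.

P ≈ 50.21 kN

γ = ρg = 795 × 9.81 / 1000 = 7.79895 kN/m³.
The centroid of a semicircle lies 4r/(3π) = 0.509296 m from the diameter, here below the top edge, so the centroid depth is h_c = 6 + 0.509296 = 6.5093 m.
A = πr²/2 = π × 1.2²/2 = 2.26195 m².
Resultant F = γ·h_c·A = 7.79895 × 6.5093 × 2.26195 = 114.829 kN.
I_c = (π/8 − 8/(9π))·r⁴ = 0.109757 × 1.2⁴ = 0.227592 m⁴.
Centre of pressure: y_p = y_c + I_c/(y_c·A) = 6.5093 + 0.227592/(6.5093 × 2.26195) = 6.5093 + 0.0154575 = 6.52476 m along the plane.
The resultant acts 0.509296 + 0.0154575 = 0.524753 m (along the plate) below the hinge at the top edge, so the moment about the hinge is M = F × 0.524753 = 114.829 × 0.524753 = 60.2569 kN·m.
A normal force at the bottom, 1.2 m from the hinge, must supply this moment: P = 60.2569/1.2 = 50.2141 kN.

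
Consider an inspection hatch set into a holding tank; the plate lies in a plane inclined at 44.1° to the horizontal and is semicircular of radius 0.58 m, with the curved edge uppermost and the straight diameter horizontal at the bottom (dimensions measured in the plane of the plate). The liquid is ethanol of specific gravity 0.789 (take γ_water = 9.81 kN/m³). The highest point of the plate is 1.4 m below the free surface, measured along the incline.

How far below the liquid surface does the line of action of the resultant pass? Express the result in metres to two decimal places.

γ = 0.789 × 9.81 = 7.74009 kN/m³.
Let θ = 44.1° be the plate's angle to the horizontal; measure y along the incline from where the plane meets the free surface. Vertical depth h = y·sinθ with sinθ = 0.695913.
The centroid lies 4r/(3π) = 0.24616 m above the diameter, so r − 4r/(3π) = 0.58 − 0.24616 = 0.33384 m below the topmost point, so y_c = 1.4 + 0.33384 = 1.73384 m and h_c = 1.73384 × 0.695913 = 1.2066 m.
A = πr²/2 = π × 0.58²/2 = 0.528416 m².
Resultant F = γ·h_c·A = 7.74009 × 1.2066 × 0.528416 = 4.93498 kN.
I_c = (π/8 − 8/(9π))·r⁴ = 0.109757 × 0.58⁴ = 0.0124206 m⁴.
Centre of pressure: y_p = y_c + I_c/(y_c·A) = 1.73384 + 0.0124206/(1.73384 × 0.528416) = 1.73384 + 0.0135568 = 1.7474 m along the plane.
Vertically, h_p = y_p·sinθ = 1.7474 × 0.695913 = 1.21604 m.

h_p = 1.22 m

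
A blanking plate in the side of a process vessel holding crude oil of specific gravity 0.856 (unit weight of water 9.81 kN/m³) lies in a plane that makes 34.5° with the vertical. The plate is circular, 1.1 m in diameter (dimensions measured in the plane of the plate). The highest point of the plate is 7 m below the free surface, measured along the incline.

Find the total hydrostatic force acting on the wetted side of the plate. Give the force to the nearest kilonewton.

F ≈ 50 kN

γ = 0.856 × 9.81 = 8.39736 kN/m³.
The plate makes 34.5° with the vertical, i.e. θ = 90° − 34.5° = 55.5° to the horizontal. Measuring y along the incline from the free-surface line, vertical depth h = y·sinθ with sinθ = 0.824126.
The centroid is at the centre, 0.55 m below the top of the plate, so y_c = 7 + 0.55 = 7.55 m and h_c = 7.55 × 0.824126 = 6.22215 m.
A = π(0.55)² = 0.950332 m².
Resultant F = γ·h_c·A = 8.39736 × 6.22215 × 0.950332 = 49.6545 kN.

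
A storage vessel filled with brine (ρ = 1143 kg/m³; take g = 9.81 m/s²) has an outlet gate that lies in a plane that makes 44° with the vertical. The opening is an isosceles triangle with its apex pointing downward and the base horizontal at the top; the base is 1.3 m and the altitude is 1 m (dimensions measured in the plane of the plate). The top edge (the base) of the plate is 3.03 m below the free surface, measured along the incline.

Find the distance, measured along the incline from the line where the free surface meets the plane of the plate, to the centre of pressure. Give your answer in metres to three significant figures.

γ = ρg = 1143 × 9.81 / 1000 = 11.21283 kN/m³.
The plate makes 44° with the vertical, i.e. θ = 90° − 44° = 46° to the horizontal. Measuring y along the incline from the free-surface line, vertical depth h = y·sinθ with sinθ = 0.719340.
With the apex down, the centroid sits h/3 = 1/3 = 0.333333 m below the base (the top edge), so y_c = 3.03 + 0.333333 = 3.36333 m and h_c = 3.36333 × 0.719340 = 2.41938 m.
A = ½ × 1.3 × 1 = 0.65 m².
Resultant F = γ·h_c·A = 11.21283 × 2.41938 × 0.65 = 17.6333 kN.
I_c = b·h³/36 = 1.3 × 1³/36 = 0.0361111 m⁴.
Centre of pressure: y_p = y_c + I_c/(y_c·A) = 3.36333 + 0.0361111/(3.36333 × 0.65) = 3.36333 + 0.016518 = 3.37985 m along the plane.

y_p = 3.38 m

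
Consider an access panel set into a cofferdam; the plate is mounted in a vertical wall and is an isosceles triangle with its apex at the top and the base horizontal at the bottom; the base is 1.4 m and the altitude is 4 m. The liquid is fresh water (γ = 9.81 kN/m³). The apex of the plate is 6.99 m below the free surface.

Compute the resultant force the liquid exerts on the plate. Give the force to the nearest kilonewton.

γ = 9.81 kN/m³.
With the apex up, the centroid sits 2h/3 = 2 × 4/3 = 2.66667 m below the apex, so the centroid depth is h_c = 6.99 + 2.66667 = 9.65667 m.
A = ½ × 1.4 × 4 = 2.8 m².
Resultant F = γ·h_c·A = 9.81 × 9.65667 × 2.8 = 265.249 kN.

F ≈ 265 kN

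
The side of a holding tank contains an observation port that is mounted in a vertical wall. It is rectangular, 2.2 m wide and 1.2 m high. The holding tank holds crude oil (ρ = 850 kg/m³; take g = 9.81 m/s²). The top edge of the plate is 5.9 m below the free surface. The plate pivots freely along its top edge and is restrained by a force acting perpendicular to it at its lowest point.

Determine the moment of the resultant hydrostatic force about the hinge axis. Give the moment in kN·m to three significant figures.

γ = ρg = 850 × 9.81 / 1000 = 8.3385 kN/m³.
The centroid lies 1.2/2 = 0.6 m below the top edge, so the centroid depth is h_c = 5.9 + 0.6 = 6.5 m.
A = 2.2 × 1.2 = 2.64 m².
Resultant F = γ·h_c·A = 8.3385 × 6.5 × 2.64 = 143.089 kN.
I_c = b·h³/12 = 2.2 × 1.2³/12 = 0.3168 m⁴.
Centre of pressure: y_p = y_c + I_c/(y_c·A) = 6.5 + 0.3168/(6.5 × 2.64) = 6.5 + 0.0184615 = 6.51846 m along the plane.
The resultant acts 0.6 + 0.0184615 = 0.618461 m (along the plate) below the hinge at the top edge, so the moment about the hinge is M = F × 0.618461 = 143.089 × 0.618461 = 88.495 kN·m.

M ≈ 88.5 kN·m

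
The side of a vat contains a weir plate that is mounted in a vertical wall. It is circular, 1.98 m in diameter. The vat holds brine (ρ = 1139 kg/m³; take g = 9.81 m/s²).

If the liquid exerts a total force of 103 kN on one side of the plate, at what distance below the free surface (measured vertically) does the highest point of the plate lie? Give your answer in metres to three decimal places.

γ = ρg = 1139 × 9.81 / 1000 = 11.17359 kN/m³.
A = π(0.99)² = 3.07907 m².
From F = γ·h_c·A, the centroid depth is h_c = 103/(11.17359 × 3.07907) = 2.99381 m.
The centroid is at the centre, 0.99 m below the top of the plate, so the highest point sits at h_top = 2.99381 − 0.99 = 2.00381 m below the surface.

d_top ≈ 2.004 m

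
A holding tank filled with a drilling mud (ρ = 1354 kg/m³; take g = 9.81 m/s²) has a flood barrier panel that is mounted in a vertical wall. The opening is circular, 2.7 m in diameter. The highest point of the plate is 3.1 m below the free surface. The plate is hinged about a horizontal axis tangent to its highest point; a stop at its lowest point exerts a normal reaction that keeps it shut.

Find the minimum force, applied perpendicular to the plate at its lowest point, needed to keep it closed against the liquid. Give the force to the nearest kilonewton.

P ≈ 182 kN

γ = ρg = 1354 × 9.81 / 1000 = 13.28274 kN/m³.
The centroid is at the centre, 1.35 m below the top of the plate, so the centroid depth is h_c = 3.1 + 1.35 = 4.45 m.
A = π(1.35)² = 5.72555 m².
Resultant F = γ·h_c·A = 13.28274 × 4.45 × 5.72555 = 338.427 kN.
I_c = πr⁴/4 = π × 1.35⁴/4 = 2.6087 m⁴.
Centre of pressure: y_p = y_c + I_c/(y_c·A) = 4.45 + 2.6087/(4.45 × 5.72555) = 4.45 + 0.102387 = 4.55239 m along the plane.
The resultant acts 1.35 + 0.102387 = 1.45239 m (along the plate) below the hinge at the top edge, so the moment about the hinge is M = F × 1.45239 = 338.427 × 1.45239 = 491.528 kN·m.
A normal force at the bottom, 2.7 m from the hinge, must supply this moment: P = 491.528/2.7 = 182.047 kN.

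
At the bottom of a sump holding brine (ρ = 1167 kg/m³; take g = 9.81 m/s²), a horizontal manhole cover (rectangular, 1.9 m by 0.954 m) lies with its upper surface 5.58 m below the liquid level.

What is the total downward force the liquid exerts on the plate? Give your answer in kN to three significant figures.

F ≈ 116 kN

γ = ρg = 1167 × 9.81 / 1000 = 11.44827 kN/m³.
The plate is horizontal, so pressure is uniform at p = γ·h = 11.44827 × 5.58 = 63.8813 kN/m².
A = 1.9 × 0.954 = 1.8126 m².
F = p·A = 63.8813 × 1.8126 = 115.791 kN.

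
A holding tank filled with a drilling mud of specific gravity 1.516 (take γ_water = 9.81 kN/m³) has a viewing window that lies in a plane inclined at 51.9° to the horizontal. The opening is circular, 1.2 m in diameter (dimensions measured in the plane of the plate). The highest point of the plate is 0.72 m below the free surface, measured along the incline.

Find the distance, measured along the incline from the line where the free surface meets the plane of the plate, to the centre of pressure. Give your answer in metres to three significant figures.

y_p = 1.39 m

γ = 1.516 × 9.81 = 14.87196 kN/m³.
Let θ = 51.9° be the plate's angle to the horizontal; measure y along the incline from where the plane meets the free surface. Vertical depth h = y·sinθ with sinθ = 0.786935.
The centroid is at the centre, 0.6 m below the top of the plate, so y_c = 0.72 + 0.6 = 1.32 m and h_c = 1.32 × 0.786935 = 1.03875 m.
A = π(0.6)² = 1.13097 m².
Resultant F = γ·h_c·A = 14.87196 × 1.03875 × 1.13097 = 17.4715 kN.
I_c = πr⁴/4 = π × 0.6⁴/4 = 0.101788 m⁴.
Centre of pressure: y_p = y_c + I_c/(y_c·A) = 1.32 + 0.101788/(1.32 × 1.13097) = 1.32 + 0.0681823 = 1.38818 m along the plane.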